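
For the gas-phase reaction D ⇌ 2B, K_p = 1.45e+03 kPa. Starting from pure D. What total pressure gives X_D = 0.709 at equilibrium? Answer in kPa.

P = 359 kPa

Take 1 mol D as basis and let X be its fractional conversion, so ξ = X.
Mole table: n_D = 1 − X; n_B = 2X.
Total moles n_T = 1 + X.
K_p = p_B^2 / (p_D) with p_i = (n_i/n_T)·P.
At X = 0.709: the mole-fraction product g(X) = Π y_i^ν_i = 4.043. Since K_p = g(X)·P^{1}, P = (K_p/g)^(1/1) = (1.45e+03/4.043)^(1/1) = 359 kPa.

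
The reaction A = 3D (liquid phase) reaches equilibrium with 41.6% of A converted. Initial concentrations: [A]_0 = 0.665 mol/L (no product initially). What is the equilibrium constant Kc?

Let X = conversion of A.
Concentrations: [A] = 0.665 − 0.665X; [D] = 2X.
At X = 0.416: [A] = 0.388, [D] = 0.83.
Kc = [D]^3 / ([A]) = 1.47 (mol/L)^2.

Kc = 1.47 (mol/L)^2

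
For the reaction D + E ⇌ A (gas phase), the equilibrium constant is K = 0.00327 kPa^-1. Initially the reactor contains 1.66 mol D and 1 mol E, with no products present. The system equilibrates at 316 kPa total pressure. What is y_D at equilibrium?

Basis: 1 mol E initially; let X = conversion of E. Extent ξ = X.
Moles: n_D = 1.66 − X; n_E = 1 − X; n_A = X.
n_T = Σnᵢ = 2.66 − X.
With p_i = (n_i/n_T)P, K = p_A / (p_D p_E).
This yields a degree-2 equation in X; solving on (0,1), X = 0.368.
Then n_D = 1.29, n_T = 2.29, so y_D = 0.564.

y_D = 0.564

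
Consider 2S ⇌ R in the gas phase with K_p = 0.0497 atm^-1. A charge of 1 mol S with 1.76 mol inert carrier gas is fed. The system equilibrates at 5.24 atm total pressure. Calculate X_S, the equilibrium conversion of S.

Take 1 mol S as basis and let X be its fractional conversion, so ξ = 0.5X.
Mole table: n_S = 1 − X; n_R = 0.5X; n_I = 1.76 (inert).
n_T = Σnᵢ = 2.76 − 0.5X.
With p_i = (n_i/n_T)P, K_p = p_R / (p_S^2).
Setting this equal to 0.0497 atm^-1 and taking the physical root (0 < X < 1) gives X = 0.142.

X = 0.142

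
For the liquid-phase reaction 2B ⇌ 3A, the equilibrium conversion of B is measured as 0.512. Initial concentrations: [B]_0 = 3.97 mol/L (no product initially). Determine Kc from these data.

Kc = 7.55 mol/L

Let X = conversion of B.
Concentrations: [B] = 3.97 − 3.97X; [A] = 5.96X.
At X = 0.512: [B] = 1.94, [A] = 3.05.
Kc = [A]^3 / ([B]^2) = 7.55 mol/L.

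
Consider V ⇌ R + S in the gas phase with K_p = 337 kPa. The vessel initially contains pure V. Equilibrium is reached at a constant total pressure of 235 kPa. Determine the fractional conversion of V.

Take 1 mol V as basis and let X be its fractional conversion, so ξ = X.
Mole table: n_V = 1 − X; n_R = X; n_S = X.
Summing: n_T = 1 + X.
y_i = n_i/n_T, p_i = y_i·P. K_p = p_R p_S / (p_V).
This yields a degree-2 equation in X; solving on (0,1), X = 0.768.

X = 0.768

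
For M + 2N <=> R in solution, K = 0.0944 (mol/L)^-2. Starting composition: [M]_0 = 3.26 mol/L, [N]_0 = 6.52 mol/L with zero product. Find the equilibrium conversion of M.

Let X = conversion of M; extent ξ = 3.26·X mol/L.
Concentrations: [M] = 3.26 − 3.26X; [N] = 6.52 − 6.52X; [R] = 3.26X.
K = [R] / ([M] [N]^2).
Setting equal to 0.0944 and solving for X on (0,1) gives X = 0.500.

X = 0.500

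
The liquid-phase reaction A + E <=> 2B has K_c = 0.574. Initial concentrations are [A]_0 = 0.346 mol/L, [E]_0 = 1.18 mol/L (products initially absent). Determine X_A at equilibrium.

X = 0.472

Let X = conversion of A; extent ξ = 0.346·X mol/L.
Concentrations: [A] = 0.346 − 0.346X; [E] = 1.18 − 0.346X; [B] = 0.692X.
K_c = [B]^2 / ([A] [E]).
Equating to 0.574: the physical root is X = 0.472.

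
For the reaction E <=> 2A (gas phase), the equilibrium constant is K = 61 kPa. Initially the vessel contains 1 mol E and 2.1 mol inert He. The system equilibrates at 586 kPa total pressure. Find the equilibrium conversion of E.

X = 0.255

Let X = conversion of E (basis 1 mol E); extent of reaction ξ = X.
At extent ξ: n_E = 1 − X; n_A = 2X; n_I = 2.1 (inert).
Summing: n_T = 3.1 + X.
Mole fractions y_i = n_i/n_T; K = p_A^2 / (p_E) with p_i = y_i·P.
Equating to 61 kPa and solving on 0 < X < 1: X = 0.255.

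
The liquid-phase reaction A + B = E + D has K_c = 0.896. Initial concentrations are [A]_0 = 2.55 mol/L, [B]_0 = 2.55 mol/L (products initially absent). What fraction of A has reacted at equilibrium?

Let X = conversion of A; extent ξ = 2.55·X mol/L.
Concentrations: [A] = 2.55 − 2.55X; [B] = 2.55 − 2.55X; [E] = 2.55X; [D] = 2.55X.
K_c = [E] [D] / ([A] [B]).
Equating to 0.896: the physical root is X = 0.486.

X = 0.486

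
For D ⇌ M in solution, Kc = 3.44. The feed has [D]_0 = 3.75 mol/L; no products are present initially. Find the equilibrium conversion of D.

X = 0.775

Let X = conversion of D; extent ξ = 3.75·X mol/L.
Concentrations: [D] = 3.75 − 3.75X; [M] = 3.75X.
Kc = [M] / ([D]).
Setting equal to 3.44 and solving for X on (0,1) gives X = 0.775.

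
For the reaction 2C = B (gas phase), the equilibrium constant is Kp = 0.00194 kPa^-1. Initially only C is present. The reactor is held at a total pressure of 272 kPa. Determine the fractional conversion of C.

Take 1 mol C as basis and let X be its fractional conversion, so ξ = 0.5X.
Species balance: n_C = 1 − X; n_B = 0.5X.
Summing: n_T = 1 − 0.5X.
With p_i = (n_i/n_T)P, Kp = p_B / (p_C^2).
This yields a degree-2 equation in X; solving on (0,1), X = 0.433.

X = 0.433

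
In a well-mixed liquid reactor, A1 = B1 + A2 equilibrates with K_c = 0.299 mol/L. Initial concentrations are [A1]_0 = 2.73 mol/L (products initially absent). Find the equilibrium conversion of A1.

X = 0.281

Let X = conversion of A1; extent ξ = 2.73·X mol/L.
Concentrations: [A1] = 2.73 − 2.73X; [B1] = 2.73X; [A2] = 2.73X.
K_c = [B1] [A2] / ([A1]).
This equals 0.299 at X = 0.281 (the root in 0 < X < 1).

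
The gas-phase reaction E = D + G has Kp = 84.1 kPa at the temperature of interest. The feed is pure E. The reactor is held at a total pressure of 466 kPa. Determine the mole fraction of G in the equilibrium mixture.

Let X = conversion of E (basis 1 mol E); extent of reaction ξ = X.
Moles: n_E = 1 − X; n_D = X; n_G = X.
Summing: n_T = 1 + X.
With p_i = (n_i/n_T)P, Kp = p_D p_G / (p_E).
Substituting and setting equal to 84.1 kPa gives a polynomial in X; the root in (0,1) is X = 0.391.
Then n_G = 0.391, n_T = 1.39, so y_G = 0.281.

y_G = 0.281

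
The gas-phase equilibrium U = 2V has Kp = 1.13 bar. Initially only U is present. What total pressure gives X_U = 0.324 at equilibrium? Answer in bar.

P = 2.41 bar

Let X = conversion of U (basis 1 mol U); extent of reaction ξ = X.
Species balance: n_U = 1 − X; n_V = 2X.
Summing: n_T = 1 + X.
Kp = p_V^2 / (p_U) with p_i = (n_i/n_T)·P.
At X = 0.324: the mole-fraction product g(X) = Π y_i^ν_i = 0.4692. Since Kp = g(X)·P^{1}, P = (Kp/g)^(1/1) = (1.13/0.4692)^(1/1) = 2.41 bar.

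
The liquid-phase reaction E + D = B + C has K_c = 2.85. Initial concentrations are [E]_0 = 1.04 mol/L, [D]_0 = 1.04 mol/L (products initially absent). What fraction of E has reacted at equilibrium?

X = 0.628

Let X = conversion of E; extent ξ = 1.04·X mol/L.
Concentrations: [E] = 1.04 − 1.04X; [D] = 1.04 − 1.04X; [B] = 1.04X; [C] = 1.04X.
K_c = [B] [C] / ([E] [D]).
Equating to 2.85: the physical root is X = 0.628.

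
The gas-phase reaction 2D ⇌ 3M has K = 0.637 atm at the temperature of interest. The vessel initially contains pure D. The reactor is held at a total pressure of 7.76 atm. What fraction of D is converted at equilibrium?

Let X = conversion of D (basis 1 mol D); extent of reaction ξ = 0.5X.
Moles: n_D = 1 − X; n_M = 1.5X.
Total moles n_T = 1 + 0.5X.
With p_i = (n_i/n_T)P, K = p_M^3 / (p_D^2).
Substituting and setting equal to 0.637 atm gives a polynomial in X; the root in (0,1) is X = 0.249.

X = 0.249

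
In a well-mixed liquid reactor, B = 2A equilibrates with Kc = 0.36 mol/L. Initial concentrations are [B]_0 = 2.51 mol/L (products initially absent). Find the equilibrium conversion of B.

Let X = conversion of B; extent ξ = 2.51·X mol/L.
Concentrations: [B] = 2.51 − 2.51X; [A] = 5.02X.
Kc = [A]^2 / ([B]).
This equals 0.36 at X = 0.172 (the root in 0 < X < 1).

X = 0.172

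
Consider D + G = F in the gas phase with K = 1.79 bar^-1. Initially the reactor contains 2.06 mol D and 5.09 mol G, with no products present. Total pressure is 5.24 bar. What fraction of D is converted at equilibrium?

Take 2.06 mol D as basis and let X be its fractional conversion, so ξ = 2.06X.
At extent ξ: n_D = 2.06 − 2.06X; n_G = 5.09 − 2.06X; n_F = 2.06X.
Summing: n_T = 7.15 − 2.06X.
With p_i = (n_i/n_T)P, K = p_F / (p_D p_G).
Equating to 1.79 bar^-1 and solving on 0 < X < 1: X = 0.853.

X = 0.853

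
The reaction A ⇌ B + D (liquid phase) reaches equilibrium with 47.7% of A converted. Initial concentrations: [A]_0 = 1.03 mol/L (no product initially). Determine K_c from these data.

Let X = conversion of A.
Concentrations: [A] = 1.03 − 1.03X; [B] = 1.03X; [D] = 1.03X.
At X = 0.477: [A] = 0.539, [B] = 0.491, [D] = 0.491.
K_c = [B] [D] / ([A]) = 0.448 mol/L.

K_c = 0.448 mol/L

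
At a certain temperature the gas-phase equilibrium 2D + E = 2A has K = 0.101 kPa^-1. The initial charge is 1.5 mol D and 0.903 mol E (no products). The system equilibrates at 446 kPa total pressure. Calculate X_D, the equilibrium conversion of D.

Basis: 1.5 mol D initially; let X = conversion of D. Extent ξ = 0.75X.
Moles: n_D = 1.5 − 1.5X; n_E = 0.903 − 0.75X; n_A = 1.5X.
Summing: n_T = 2.4 − 0.75X.
Mole fractions y_i = n_i/n_T; K = p_A^2 / (p_D^2 p_E) with p_i = y_i·P.
This yields a degree-3 equation in X; solving on (0,1), X = 0.744.

X = 0.744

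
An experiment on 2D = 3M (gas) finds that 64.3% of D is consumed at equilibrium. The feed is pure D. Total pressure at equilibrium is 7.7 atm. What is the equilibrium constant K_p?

Let X = conversion of D (basis 1 mol D); extent of reaction ξ = 0.5X.
Species balance: n_D = 1 − X; n_M = 1.5X.
Total moles n_T = 1 + 0.5X.
At X = 0.643: n_D = 0.357, n_M = 0.965, n_T = 1.32.
p_i = (n_i/n_T)·P. K_p = p_M^3 / (p_D^2) = 41 atm.

K_p = 41 atm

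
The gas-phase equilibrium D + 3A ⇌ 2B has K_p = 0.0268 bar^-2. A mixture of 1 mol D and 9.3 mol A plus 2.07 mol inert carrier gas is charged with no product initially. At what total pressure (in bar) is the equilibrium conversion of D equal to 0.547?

P = 5.28 bar

Take 1 mol D as basis and let X be its fractional conversion, so ξ = X.
At extent ξ: n_D = 1 − X; n_A = 9.3 − 3X; n_B = 2X; n_I = 2.07 (inert).
Total moles n_T = 12.4 − 2X.
K_p = p_B^2 / (p_D p_A^3) with p_i = (n_i/n_T)·P.
At X = 0.547: the mole-fraction product g(X) = Π y_i^ν_i = 0.7477. Since K_p = g(X)·P^{-2}, P = (g/K_p)^(1/2) = (0.7477/0.0268)^(1/2) = 5.28 bar.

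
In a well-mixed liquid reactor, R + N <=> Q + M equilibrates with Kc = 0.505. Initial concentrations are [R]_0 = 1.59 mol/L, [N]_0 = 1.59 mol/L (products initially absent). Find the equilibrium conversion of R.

Let X = conversion of R; extent ξ = 1.59·X mol/L.
Concentrations: [R] = 1.59 − 1.59X; [N] = 1.59 − 1.59X; [Q] = 1.59X; [M] = 1.59X.
Kc = [Q] [M] / ([R] [N]).
Setting equal to 0.505 and solving for X on (0,1) gives X = 0.415.

X = 0.415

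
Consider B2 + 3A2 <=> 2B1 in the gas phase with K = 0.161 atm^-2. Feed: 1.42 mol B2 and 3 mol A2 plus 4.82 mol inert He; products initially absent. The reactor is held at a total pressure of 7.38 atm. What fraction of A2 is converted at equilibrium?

X = 0.413

Take 3 mol A2 as basis and let X be its fractional conversion, so ξ = X.
At extent ξ: n_B2 = 1.42 − X; n_A2 = 3 − 3X; n_B1 = 2X; n_I = 4.82 (inert).
Summing: n_T = 9.24 − 2X.
Mole fractions y_i = n_i/n_T; K = p_B1^2 / (p_B2 p_A2^3) with p_i = y_i·P.
Equating to 0.161 atm^-2 and solving on 0 < X < 1: X = 0.413.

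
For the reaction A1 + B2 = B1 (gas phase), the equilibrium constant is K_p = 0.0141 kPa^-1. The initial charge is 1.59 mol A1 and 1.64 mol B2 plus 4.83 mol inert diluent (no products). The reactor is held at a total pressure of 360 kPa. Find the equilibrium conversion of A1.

Basis: 1.59 mol A1 initially; let X = conversion of A1. Extent ξ = 1.59X.
Species balance: n_A1 = 1.59 − 1.59X; n_B2 = 1.64 − 1.59X; n_B1 = 1.59X; n_I = 4.83 (inert).
Summing: n_T = 8.06 − 1.59X.
With p_i = (n_i/n_T)P, K_p = p_B1 / (p_A1 p_B2).
Setting this equal to 0.0141 kPa^-1 and taking the physical root (0 < X < 1) gives X = 0.405.

X = 0.405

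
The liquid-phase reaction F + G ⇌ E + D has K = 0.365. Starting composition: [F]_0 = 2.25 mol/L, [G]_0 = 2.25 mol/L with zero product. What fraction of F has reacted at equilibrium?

X = 0.377

Let X = conversion of F; extent ξ = 2.25·X mol/L.
Concentrations: [F] = 2.25 − 2.25X; [G] = 2.25 − 2.25X; [E] = 2.25X; [D] = 2.25X.
K = [E] [D] / ([F] [G]).
Setting equal to 0.365 and solving for X on (0,1) gives X = 0.377.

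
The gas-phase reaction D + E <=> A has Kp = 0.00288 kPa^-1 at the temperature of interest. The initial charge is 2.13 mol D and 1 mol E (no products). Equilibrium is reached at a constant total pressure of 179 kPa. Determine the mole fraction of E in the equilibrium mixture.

Basis: 1 mol E initially; let X = conversion of E. Extent ξ = X.
At extent ξ: n_D = 2.13 − X; n_E = 1 − X; n_A = X.
Total moles n_T = 3.13 − X.
Mole fractions y_i = n_i/n_T; Kp = p_A / (p_D p_E) with p_i = y_i·P.
Substituting and setting equal to 0.00288 kPa^-1 gives a polynomial in X; the root in (0,1) is X = 0.252.
Then n_E = 0.748, n_T = 2.88, so y_E = 0.260.

y_E = 0.260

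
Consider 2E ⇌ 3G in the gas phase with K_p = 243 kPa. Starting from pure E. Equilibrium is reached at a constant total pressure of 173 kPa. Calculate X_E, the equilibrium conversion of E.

X = 0.504

Let X = conversion of E (basis 1 mol E); extent of reaction ξ = 0.5X.
Species balance: n_E = 1 − X; n_G = 1.5X.
n_T = Σnᵢ = 1 + 0.5X.
Mole fractions y_i = n_i/n_T; K_p = p_G^3 / (p_E^2) with p_i = y_i·P.
Equating to 243 kPa and solving on 0 < X < 1: X = 0.504.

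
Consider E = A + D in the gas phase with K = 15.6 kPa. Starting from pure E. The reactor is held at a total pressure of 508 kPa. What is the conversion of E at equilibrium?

Let X = conversion of E (basis 1 mol E); extent of reaction ξ = X.
At extent ξ: n_E = 1 − X; n_A = X; n_D = X.
Summing: n_T = 1 + X.
Mole fractions y_i = n_i/n_T; K = p_A p_D / (p_E) with p_i = y_i·P.
Substituting and setting equal to 15.6 kPa gives a polynomial in X; the root in (0,1) is X = 0.173.

X = 0.173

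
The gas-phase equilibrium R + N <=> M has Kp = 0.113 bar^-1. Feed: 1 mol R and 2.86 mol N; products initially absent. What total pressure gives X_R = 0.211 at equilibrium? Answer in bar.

Take 1 mol R as basis and let X be its fractional conversion, so ξ = X.
Species balance: n_R = 1 − X; n_N = 2.86 − X; n_M = X.
n_T = Σnᵢ = 3.86 − X.
Kp = p_M / (p_R p_N) with p_i = (n_i/n_T)·P.
At X = 0.211: the mole-fraction product g(X) = Π y_i^ν_i = 0.3684. Since Kp = g(X)·P^{-1}, P = (g/Kp)^(1/1) = (0.3684/0.113)^(1/1) = 3.26 bar.

P = 3.26 bar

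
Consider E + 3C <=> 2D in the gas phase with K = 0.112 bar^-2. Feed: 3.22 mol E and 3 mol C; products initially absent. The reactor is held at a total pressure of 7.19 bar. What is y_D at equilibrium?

Take 3 mol C as basis and let X be its fractional conversion, so ξ = X.
Moles: n_E = 3.22 − X; n_C = 3 − 3X; n_D = 2X.
Summing: n_T = 6.22 − 2X.
Mole fractions y_i = n_i/n_T; K = p_D^2 / (p_E p_C^3) with p_i = y_i·P.
Substituting and setting equal to 0.112 bar^-2 gives a polynomial in X; the root in (0,1) is X = 0.568.
Then n_D = 1.14, n_T = 5.08, so y_D = 0.224.

y_D = 0.224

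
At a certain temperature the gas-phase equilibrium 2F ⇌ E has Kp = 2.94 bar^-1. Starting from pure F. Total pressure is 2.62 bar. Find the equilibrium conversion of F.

X = 0.823

Take 1 mol F as basis and let X be its fractional conversion, so ξ = 0.5X.
Mole table: n_F = 1 − X; n_E = 0.5X.
Summing: n_T = 1 − 0.5X.
y_i = n_i/n_T, p_i = y_i·P. Kp = p_E / (p_F^2).
Substituting and setting equal to 2.94 bar^-1 gives a polynomial in X; the root in (0,1) is X = 0.823.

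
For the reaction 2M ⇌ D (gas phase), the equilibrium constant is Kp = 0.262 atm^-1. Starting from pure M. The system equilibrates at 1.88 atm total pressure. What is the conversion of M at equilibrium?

Basis: 1 mol M initially; let X = conversion of M. Extent ξ = 0.5X.
Species balance: n_M = 1 − X; n_D = 0.5X.
Total moles n_T = 1 − 0.5X.
Mole fractions y_i = n_i/n_T; Kp = p_D / (p_M^2) with p_i = y_i·P.
Equating to 0.262 atm^-1 and solving on 0 < X < 1: X = 0.420.

X = 0.420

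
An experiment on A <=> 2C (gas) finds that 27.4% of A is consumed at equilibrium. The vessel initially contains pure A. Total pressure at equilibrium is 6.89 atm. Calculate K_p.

K_p = 2.24 atm

Basis: 1 mol A initially; let X = conversion of A. Extent ξ = X.
Moles: n_A = 1 − X; n_C = 2X.
Total moles n_T = 1 + X.
At X = 0.274: n_A = 0.726, n_C = 0.548, n_T = 1.27.
p_i = (n_i/n_T)·P. K_p = p_C^2 / (p_A) = 2.24 atm.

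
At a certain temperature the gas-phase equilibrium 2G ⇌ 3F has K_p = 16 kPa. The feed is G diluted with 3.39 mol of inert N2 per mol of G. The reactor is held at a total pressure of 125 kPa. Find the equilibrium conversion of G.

X = 0.398

Take 1 mol G as basis and let X be its fractional conversion, so ξ = 0.5X.
Species balance: n_G = 1 − X; n_F = 1.5X; n_I = 3.39 (inert).
Summing: n_T = 4.39 + 0.5X.
Mole fractions y_i = n_i/n_T; K_p = p_F^3 / (p_G^2) with p_i = y_i·P.
Setting this equal to 16 kPa and taking the physical root (0 < X < 1) gives X = 0.398.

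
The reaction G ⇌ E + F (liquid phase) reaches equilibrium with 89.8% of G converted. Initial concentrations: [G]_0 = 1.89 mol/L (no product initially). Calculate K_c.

K_c = 14.9 mol/L

Let X = conversion of G.
Concentrations: [G] = 1.89 − 1.89X; [E] = 1.89X; [F] = 1.89X.
At X = 0.898: [G] = 0.193, [E] = 1.7, [F] = 1.7.
K_c = [E] [F] / ([G]) = 14.9 mol/L.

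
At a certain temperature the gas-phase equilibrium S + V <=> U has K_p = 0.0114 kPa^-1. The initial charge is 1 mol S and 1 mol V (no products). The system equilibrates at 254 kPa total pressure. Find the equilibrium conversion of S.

Basis: 1 mol S initially; let X = conversion of S. Extent ξ = X.
At extent ξ: n_S = 1 − X; n_V = 1 − X; n_U = X.
Total moles n_T = 2 − X.
y_i = n_i/n_T, p_i = y_i·P. K_p = p_U / (p_S p_V).
Setting this equal to 0.0114 kPa^-1 and taking the physical root (0 < X < 1) gives X = 0.493.

X = 0.493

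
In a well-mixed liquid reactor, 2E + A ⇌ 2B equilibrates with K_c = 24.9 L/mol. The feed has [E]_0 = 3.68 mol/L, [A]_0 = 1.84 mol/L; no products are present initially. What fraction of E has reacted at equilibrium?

X = 0.766

Let X = conversion of E; extent ξ = 3.68X/2 mol/L.
Concentrations: [E] = 3.68 − 3.68X; [A] = 1.84 − 1.84X; [B] = 3.68X.
K_c = [B]^2 / ([E]^2 [A]).
Setting equal to 24.9 and solving for X on (0,1) gives X = 0.766.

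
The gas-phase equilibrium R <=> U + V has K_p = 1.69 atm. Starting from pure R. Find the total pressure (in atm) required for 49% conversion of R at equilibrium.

Let X = conversion of R (basis 1 mol R); extent of reaction ξ = X.
Moles: n_R = 1 − X; n_U = X; n_V = X.
Summing: n_T = 1 + X.
K_p = p_U p_V / (p_R) with p_i = (n_i/n_T)·P.
At X = 0.49: the mole-fraction product g(X) = Π y_i^ν_i = 0.316. Since K_p = g(X)·P^{1}, P = (K_p/g)^(1/1) = (1.69/0.316)^(1/1) = 5.35 atm.

P = 5.35 atm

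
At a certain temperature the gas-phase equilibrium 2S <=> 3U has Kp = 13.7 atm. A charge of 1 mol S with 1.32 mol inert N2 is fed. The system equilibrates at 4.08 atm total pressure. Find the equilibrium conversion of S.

Basis: 1 mol S initially; let X = conversion of S. Extent ξ = 0.5X.
At extent ξ: n_S = 1 − X; n_U = 1.5X; n_I = 1.32 (inert).
Summing: n_T = 2.32 + 0.5X.
y_i = n_i/n_T, p_i = y_i·P. Kp = p_U^3 / (p_S^2).
Setting this equal to 13.7 atm and taking the physical root (0 < X < 1) gives X = 0.666.

X = 0.666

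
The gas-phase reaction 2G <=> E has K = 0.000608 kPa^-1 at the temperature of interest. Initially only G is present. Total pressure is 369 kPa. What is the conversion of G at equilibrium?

Let X = conversion of G (basis 1 mol G); extent of reaction ξ = 0.5X.
At extent ξ: n_G = 1 − X; n_E = 0.5X.
Total moles n_T = 1 − 0.5X.
With p_i = (n_i/n_T)P, K = p_E / (p_G^2).
Equating to 0.000608 kPa^-1 and solving on 0 < X < 1: X = 0.274.

X = 0.274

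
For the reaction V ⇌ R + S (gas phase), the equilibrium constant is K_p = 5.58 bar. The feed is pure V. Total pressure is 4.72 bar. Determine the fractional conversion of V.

Let X = conversion of V (basis 1 mol V); extent of reaction ξ = X.
Mole table: n_V = 1 − X; n_R = X; n_S = X.
Summing: n_T = 1 + X.
y_i = n_i/n_T, p_i = y_i·P. K_p = p_R p_S / (p_V).
This yields a degree-2 equation in X; solving on (0,1), X = 0.736.

X = 0.736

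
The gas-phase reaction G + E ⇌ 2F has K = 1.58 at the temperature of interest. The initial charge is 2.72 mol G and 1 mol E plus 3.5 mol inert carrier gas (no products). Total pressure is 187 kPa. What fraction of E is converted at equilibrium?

X = 0.589

Let X = conversion of E (basis 1 mol E); extent of reaction ξ = X.
At extent ξ: n_G = 2.72 − X; n_E = 1 − X; n_F = 2X; n_I = 3.5 (inert).
Since Δν = 0, n_T = 7.22 throughout.
Mole fractions y_i = n_i/n_T; K = p_F^2 / (p_G p_E) with p_i = y_i·P.
This yields a degree-2 equation in X; solving on (0,1), X = 0.589.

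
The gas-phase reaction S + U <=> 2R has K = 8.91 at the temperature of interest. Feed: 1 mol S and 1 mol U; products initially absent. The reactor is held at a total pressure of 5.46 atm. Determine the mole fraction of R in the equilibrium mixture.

y_R = 0.599

Take 1 mol S as basis and let X be its fractional conversion, so ξ = X.
Moles: n_S = 1 − X; n_U = 1 − X; n_R = 2X.
Since Δν = 0, n_T = 2 throughout.
y_i = n_i/n_T, p_i = y_i·P. K = p_R^2 / (p_S p_U).
Setting this equal to 8.91 and taking the physical root (0 < X < 1) gives X = 0.599.
Then n_R = 1.2, n_T = 2, so y_R = 0.599.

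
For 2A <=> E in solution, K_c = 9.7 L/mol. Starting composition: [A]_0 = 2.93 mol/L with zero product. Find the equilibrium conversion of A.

X = 0.876

Let X = conversion of A; extent ξ = 2.93X/2 mol/L.
Concentrations: [A] = 2.93 − 2.93X; [E] = 1.47X.
K_c = [E] / ([A]^2).
Setting equal to 9.7 and solving for X on (0,1) gives X = 0.876.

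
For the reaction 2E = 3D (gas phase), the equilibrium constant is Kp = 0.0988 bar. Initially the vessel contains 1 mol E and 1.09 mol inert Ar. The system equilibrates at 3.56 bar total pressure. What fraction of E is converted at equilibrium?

X = 0.222

Let X = conversion of E (basis 1 mol E); extent of reaction ξ = 0.5X.
Species balance: n_E = 1 − X; n_D = 1.5X; n_I = 1.09 (inert).
Total moles n_T = 2.09 + 0.5X.
Mole fractions y_i = n_i/n_T; Kp = p_D^3 / (p_E^2) with p_i = y_i·P.
Substituting and setting equal to 0.0988 bar gives a polynomial in X; the root in (0,1) is X = 0.222.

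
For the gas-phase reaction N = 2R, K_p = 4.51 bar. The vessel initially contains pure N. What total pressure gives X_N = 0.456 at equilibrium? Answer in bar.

P = 4.29 bar

Take 1 mol N as basis and let X be its fractional conversion, so ξ = X.
Species balance: n_N = 1 − X; n_R = 2X.
Summing: n_T = 1 + X.
K_p = p_R^2 / (p_N) with p_i = (n_i/n_T)·P.
At X = 0.456: the mole-fraction product g(X) = Π y_i^ν_i = 1.05. Since K_p = g(X)·P^{1}, P = (K_p/g)^(1/1) = (4.51/1.05)^(1/1) = 4.29 bar.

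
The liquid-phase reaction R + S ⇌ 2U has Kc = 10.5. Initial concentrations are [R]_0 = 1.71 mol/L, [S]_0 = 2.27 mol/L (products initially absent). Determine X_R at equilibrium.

X = 0.701

Let X = conversion of R; extent ξ = 1.71·X mol/L.
Concentrations: [R] = 1.71 − 1.71X; [S] = 2.27 − 1.71X; [U] = 3.42X.
Kc = [U]^2 / ([R] [S]).
Setting equal to 10.5 and solving for X on (0,1) gives X = 0.701.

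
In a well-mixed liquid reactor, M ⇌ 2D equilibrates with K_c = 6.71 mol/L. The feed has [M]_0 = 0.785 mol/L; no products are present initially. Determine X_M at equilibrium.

Let X = conversion of M; extent ξ = 0.785·X mol/L.
Concentrations: [M] = 0.785 − 0.785X; [D] = 1.57X.
K_c = [D]^2 / ([M]).
Equating to 6.71 mol/L: the physical root is X = 0.742.

X = 0.742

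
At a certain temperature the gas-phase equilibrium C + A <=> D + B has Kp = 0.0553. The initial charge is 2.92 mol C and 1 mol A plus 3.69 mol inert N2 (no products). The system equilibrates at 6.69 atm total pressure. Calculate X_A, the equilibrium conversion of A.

X = 0.314

Take 1 mol A as basis and let X be its fractional conversion, so ξ = X.
Moles: n_C = 2.92 − X; n_A = 1 − X; n_D = X; n_B = X; n_I = 3.69 (inert).
Total moles n_T = 7.61 (Δν = 0, constant).
Mole fractions y_i = n_i/n_T; Kp = p_D p_B / (p_C p_A) with p_i = y_i·P.
Substituting and setting equal to 0.0553 gives a polynomial in X; the root in (0,1) is X = 0.314.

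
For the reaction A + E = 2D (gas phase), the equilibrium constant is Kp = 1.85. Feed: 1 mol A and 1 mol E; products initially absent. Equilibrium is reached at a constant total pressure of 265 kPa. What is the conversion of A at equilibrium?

X = 0.405

Take 1 mol A as basis and let X be its fractional conversion, so ξ = X.
Moles: n_A = 1 − X; n_E = 1 − X; n_D = 2X.
Total moles n_T = 2 (Δν = 0, constant).
With p_i = (n_i/n_T)P, Kp = p_D^2 / (p_A p_E).
Setting this equal to 1.85 and taking the physical root (0 < X < 1) gives X = 0.405.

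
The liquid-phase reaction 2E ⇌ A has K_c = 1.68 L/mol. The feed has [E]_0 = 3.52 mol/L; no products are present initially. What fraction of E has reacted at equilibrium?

X = 0.748

Let X = conversion of E; extent ξ = 3.52X/2 mol/L.
Concentrations: [E] = 3.52 − 3.52X; [A] = 1.76X.
K_c = [A] / ([E]^2).
Equating to 1.68 L/mol: the physical root is X = 0.748.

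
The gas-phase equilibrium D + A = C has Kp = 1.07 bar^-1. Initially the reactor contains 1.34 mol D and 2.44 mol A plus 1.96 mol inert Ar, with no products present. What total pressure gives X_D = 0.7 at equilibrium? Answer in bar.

P = 6.97 bar

Let X = conversion of D (basis 1.34 mol D); extent of reaction ξ = 1.34X.
At extent ξ: n_D = 1.34 − 1.34X; n_A = 2.44 − 1.34X; n_C = 1.34X; n_I = 1.96 (inert).
n_T = Σnᵢ = 5.74 − 1.34X.
Kp = p_C / (p_D p_A) with p_i = (n_i/n_T)·P.
At X = 0.7: the mole-fraction product g(X) = Π y_i^ν_i = 7.46. Since Kp = g(X)·P^{-1}, P = (g/Kp)^(1/1) = (7.46/1.07)^(1/1) = 6.97 bar.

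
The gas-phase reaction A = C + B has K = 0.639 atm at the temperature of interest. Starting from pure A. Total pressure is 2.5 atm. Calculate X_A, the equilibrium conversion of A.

Let X = conversion of A (basis 1 mol A); extent of reaction ξ = X.
Species balance: n_A = 1 − X; n_C = X; n_B = X.
Summing: n_T = 1 + X.
With p_i = (n_i/n_T)P, K = p_C p_B / (p_A).
Substituting and setting equal to 0.639 atm gives a polynomial in X; the root in (0,1) is X = 0.451.

X = 0.451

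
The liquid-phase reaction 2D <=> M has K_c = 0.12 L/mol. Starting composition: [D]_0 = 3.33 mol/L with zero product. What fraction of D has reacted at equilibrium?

Let X = conversion of D; extent ξ = 3.33X/2 mol/L.
Concentrations: [D] = 3.33 − 3.33X; [M] = 1.67X.
K_c = [M] / ([D]^2).
Setting equal to 0.12 and solving for X on (0,1) gives X = 0.344.

X = 0.344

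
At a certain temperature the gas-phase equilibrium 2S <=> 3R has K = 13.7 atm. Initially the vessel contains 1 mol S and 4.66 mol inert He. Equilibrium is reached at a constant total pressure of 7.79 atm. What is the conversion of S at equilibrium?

Let X = conversion of S (basis 1 mol S); extent of reaction ξ = 0.5X.
Mole table: n_S = 1 − X; n_R = 1.5X; n_I = 4.66 (inert).
n_T = Σnᵢ = 5.66 + 0.5X.
With p_i = (n_i/n_T)P, K = p_R^3 / (p_S^2).
Substituting and setting equal to 13.7 atm gives a polynomial in X; the root in (0,1) is X = 0.682.

X = 0.682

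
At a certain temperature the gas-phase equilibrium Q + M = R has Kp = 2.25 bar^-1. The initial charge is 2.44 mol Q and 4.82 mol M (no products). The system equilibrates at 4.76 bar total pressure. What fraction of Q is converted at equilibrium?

Let X = conversion of Q (basis 2.44 mol Q); extent of reaction ξ = 2.44X.
Mole table: n_Q = 2.44 − 2.44X; n_M = 4.82 − 2.44X; n_R = 2.44X.
Total moles n_T = 7.26 − 2.44X.
With p_i = (n_i/n_T)P, Kp = p_R / (p_Q p_M).
Setting this equal to 2.25 bar^-1 and taking the physical root (0 < X < 1) gives X = 0.850.

X = 0.850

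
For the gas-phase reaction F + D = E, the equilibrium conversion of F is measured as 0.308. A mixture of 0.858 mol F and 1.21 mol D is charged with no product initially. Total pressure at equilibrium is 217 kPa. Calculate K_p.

Let X = conversion of F (basis 0.858 mol F); extent of reaction ξ = 0.858X.
Species balance: n_F = 0.858 − 0.858X; n_D = 1.21 − 0.858X; n_E = 0.858X.
Summing: n_T = 2.07 − 0.858X.
At X = 0.308: n_F = 0.594, n_D = 0.946, n_E = 0.264, n_T = 1.8.
p_i = (n_i/n_T)·P. K_p = p_E / (p_F p_D) = 0.00391 kPa^-1.

K_p = 0.00391 kPa^-1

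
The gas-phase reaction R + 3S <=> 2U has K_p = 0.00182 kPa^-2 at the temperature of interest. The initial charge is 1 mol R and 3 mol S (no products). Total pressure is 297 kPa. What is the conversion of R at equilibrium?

X = 0.761

Take 1 mol R as basis and let X be its fractional conversion, so ξ = X.
At extent ξ: n_R = 1 − X; n_S = 3 − 3X; n_U = 2X.
Summing: n_T = 4 − 2X.
Mole fractions y_i = n_i/n_T; K_p = p_U^2 / (p_R p_S^3) with p_i = y_i·P.
Equating to 0.00182 kPa^-2 and solving on 0 < X < 1: X = 0.761.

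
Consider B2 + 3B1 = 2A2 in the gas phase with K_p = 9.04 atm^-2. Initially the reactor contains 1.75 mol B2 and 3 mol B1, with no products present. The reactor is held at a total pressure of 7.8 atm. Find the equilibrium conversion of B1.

Basis: 3 mol B1 initially; let X = conversion of B1. Extent ξ = X.
Moles: n_B2 = 1.75 − X; n_B1 = 3 − 3X; n_A2 = 2X.
n_T = Σnᵢ = 4.75 − 2X.
With p_i = (n_i/n_T)P, K_p = p_A2^2 / (p_B2 p_B1^3).
Equating to 9.04 atm^-2 and solving on 0 < X < 1: X = 0.872.

X = 0.872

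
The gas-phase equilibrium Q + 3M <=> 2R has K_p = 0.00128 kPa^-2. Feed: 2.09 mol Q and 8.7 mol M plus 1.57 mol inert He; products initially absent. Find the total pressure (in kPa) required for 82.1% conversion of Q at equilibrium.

Basis: 2.09 mol Q initially; let X = conversion of Q. Extent ξ = 2.09X.
Mole table: n_Q = 2.09 − 2.09X; n_M = 8.7 − 6.27X; n_R = 4.18X; n_I = 1.57 (inert).
n_T = Σnᵢ = 12.4 − 4.18X.
K_p = p_R^2 / (p_Q p_M^3) with p_i = (n_i/n_T)·P.
At X = 0.821: the mole-fraction product g(X) = Π y_i^ν_i = 55.98. Since K_p = g(X)·P^{-2}, P = (g/K_p)^(1/2) = (55.98/0.00128)^(1/2) = 209 kPa.

P = 209 kPa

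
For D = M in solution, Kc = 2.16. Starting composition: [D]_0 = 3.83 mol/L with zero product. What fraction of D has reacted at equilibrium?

Let X = conversion of D; extent ξ = 3.83·X mol/L.
Concentrations: [D] = 3.83 − 3.83X; [M] = 3.83X.
Kc = [M] / ([D]).
This equals 2.16 at X = 0.684 (the root in 0 < X < 1).

X = 0.684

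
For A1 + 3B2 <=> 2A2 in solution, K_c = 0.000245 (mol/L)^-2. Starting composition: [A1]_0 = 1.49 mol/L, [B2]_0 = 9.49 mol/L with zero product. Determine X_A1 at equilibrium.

X = 0.154

Let X = conversion of A1; extent ξ = 1.49·X mol/L.
Concentrations: [A1] = 1.49 − 1.49X; [B2] = 9.49 − 4.47X; [A2] = 2.98X.
K_c = [A2]^2 / ([A1] [B2]^3).
This equals 0.000245 at X = 0.154 (the root in 0 < X < 1).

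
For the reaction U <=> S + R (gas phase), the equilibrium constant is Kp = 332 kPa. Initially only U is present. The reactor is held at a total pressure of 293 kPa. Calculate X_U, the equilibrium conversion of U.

Take 1 mol U as basis and let X be its fractional conversion, so ξ = X.
Mole table: n_U = 1 − X; n_S = X; n_R = X.
n_T = Σnᵢ = 1 + X.
y_i = n_i/n_T, p_i = y_i·P. Kp = p_S p_R / (p_U).
Equating to 332 kPa and solving on 0 < X < 1: X = 0.729.

X = 0.729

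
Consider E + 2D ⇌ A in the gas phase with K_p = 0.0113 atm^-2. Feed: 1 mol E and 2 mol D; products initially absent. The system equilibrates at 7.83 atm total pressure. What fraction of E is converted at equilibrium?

Take 1 mol E as basis and let X be its fractional conversion, so ξ = X.
Mole table: n_E = 1 − X; n_D = 2 − 2X; n_A = X.
n_T = Σnᵢ = 3 − 2X.
y_i = n_i/n_T, p_i = y_i·P. K_p = p_A / (p_E p_D^2).
Setting this equal to 0.0113 atm^-2 and taking the physical root (0 < X < 1) gives X = 0.207.

X = 0.207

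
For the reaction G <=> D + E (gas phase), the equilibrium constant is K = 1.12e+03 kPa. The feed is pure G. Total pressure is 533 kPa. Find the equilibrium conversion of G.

X = 0.823

Basis: 1 mol G initially; let X = conversion of G. Extent ξ = X.
At extent ξ: n_G = 1 − X; n_D = X; n_E = X.
Summing: n_T = 1 + X.
y_i = n_i/n_T, p_i = y_i·P. K = p_D p_E / (p_G).
Substituting and setting equal to 1.12e+03 kPa gives a polynomial in X; the root in (0,1) is X = 0.823.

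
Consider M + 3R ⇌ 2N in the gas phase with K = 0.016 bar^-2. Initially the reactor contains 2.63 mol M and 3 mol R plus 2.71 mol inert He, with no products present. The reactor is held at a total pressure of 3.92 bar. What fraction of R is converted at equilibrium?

Let X = conversion of R (basis 3 mol R); extent of reaction ξ = X.
At extent ξ: n_M = 2.63 − X; n_R = 3 − 3X; n_N = 2X; n_I = 2.71 (inert).
n_T = Σnᵢ = 8.34 − 2X.
y_i = n_i/n_T, p_i = y_i·P. K = p_N^2 / (p_M p_R^3).
Substituting and setting equal to 0.016 bar^-2 gives a polynomial in X; the root in (0,1) is X = 0.186.

X = 0.186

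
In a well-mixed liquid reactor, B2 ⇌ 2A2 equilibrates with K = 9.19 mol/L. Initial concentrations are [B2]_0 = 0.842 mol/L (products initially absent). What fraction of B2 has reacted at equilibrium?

Let X = conversion of B2; extent ξ = 0.842·X mol/L.
Concentrations: [B2] = 0.842 − 0.842X; [A2] = 1.68X.
K = [A2]^2 / ([B2]).
This equals 9.19 at X = 0.778 (the root in 0 < X < 1).

X = 0.778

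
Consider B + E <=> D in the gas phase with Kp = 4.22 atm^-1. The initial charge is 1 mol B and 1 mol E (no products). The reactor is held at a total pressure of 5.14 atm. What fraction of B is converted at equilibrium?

Take 1 mol B as basis and let X be its fractional conversion, so ξ = X.
Moles: n_B = 1 − X; n_E = 1 − X; n_D = X.
Summing: n_T = 2 − X.
y_i = n_i/n_T, p_i = y_i·P. Kp = p_D / (p_B p_E).
Substituting and setting equal to 4.22 atm^-1 gives a polynomial in X; the root in (0,1) is X = 0.790.

X = 0.790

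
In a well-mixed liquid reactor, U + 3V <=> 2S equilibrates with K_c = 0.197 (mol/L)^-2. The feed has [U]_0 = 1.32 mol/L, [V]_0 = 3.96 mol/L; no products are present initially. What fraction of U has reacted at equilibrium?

X = 0.454

Let X = conversion of U; extent ξ = 1.32·X mol/L.
Concentrations: [U] = 1.32 − 1.32X; [V] = 3.96 − 3.96X; [S] = 2.64X.
K_c = [S]^2 / ([U] [V]^3).
Solving K_c = 0.197 for X ∈ (0,1): X = 0.454.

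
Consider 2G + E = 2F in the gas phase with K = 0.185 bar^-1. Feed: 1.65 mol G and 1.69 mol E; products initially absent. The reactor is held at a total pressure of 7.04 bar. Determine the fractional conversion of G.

X = 0.433

Basis: 1.65 mol G initially; let X = conversion of G. Extent ξ = 0.825X.
At extent ξ: n_G = 1.65 − 1.65X; n_E = 1.69 − 0.825X; n_F = 1.65X.
n_T = Σnᵢ = 3.34 − 0.825X.
y_i = n_i/n_T, p_i = y_i·P. K = p_F^2 / (p_G^2 p_E).
Equating to 0.185 bar^-1 and solving on 0 < X < 1: X = 0.433.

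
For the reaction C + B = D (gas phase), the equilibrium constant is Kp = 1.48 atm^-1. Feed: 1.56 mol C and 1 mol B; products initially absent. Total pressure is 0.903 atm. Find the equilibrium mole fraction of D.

y_D = 0.194

Let X = conversion of B (basis 1 mol B); extent of reaction ξ = X.
Mole table: n_C = 1.56 − X; n_B = 1 − X; n_D = X.
Total moles n_T = 2.56 − X.
With p_i = (n_i/n_T)P, Kp = p_D / (p_C p_B).
Equating to 1.48 atm^-1 and solving on 0 < X < 1: X = 0.416.
Then n_D = 0.416, n_T = 2.14, so y_D = 0.194.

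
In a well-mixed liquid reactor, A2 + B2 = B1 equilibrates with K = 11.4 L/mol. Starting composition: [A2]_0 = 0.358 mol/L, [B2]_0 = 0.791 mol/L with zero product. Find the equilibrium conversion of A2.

X = 0.848

Let X = conversion of A2; extent ξ = 0.358·X mol/L.
Concentrations: [A2] = 0.358 − 0.358X; [B2] = 0.791 − 0.358X; [B1] = 0.358X.
K = [B1] / ([A2] [B2]).
Setting equal to 11.4 and solving for X on (0,1) gives X = 0.848.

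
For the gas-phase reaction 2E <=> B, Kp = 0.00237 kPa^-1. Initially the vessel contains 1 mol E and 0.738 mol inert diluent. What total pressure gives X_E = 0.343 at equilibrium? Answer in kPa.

Basis: 1 mol E initially; let X = conversion of E. Extent ξ = 0.5X.
Mole table: n_E = 1 − X; n_B = 0.5X; n_I = 0.738 (inert).
n_T = Σnᵢ = 1.74 − 0.5X.
Kp = p_B / (p_E^2) with p_i = (n_i/n_T)·P.
At X = 0.343: the mole-fraction product g(X) = Π y_i^ν_i = 0.6224. Since Kp = g(X)·P^{-1}, P = (g/Kp)^(1/1) = (0.6224/0.00237)^(1/1) = 263 kPa.

P = 263 kPa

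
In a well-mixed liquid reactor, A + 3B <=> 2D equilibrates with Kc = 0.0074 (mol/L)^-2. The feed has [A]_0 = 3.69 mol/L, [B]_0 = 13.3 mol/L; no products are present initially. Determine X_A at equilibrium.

Let X = conversion of A; extent ξ = 3.69·X mol/L.
Concentrations: [A] = 3.69 − 3.69X; [B] = 13.3 − 11.1X; [D] = 7.38X.
Kc = [D]^2 / ([A] [B]^3).
Solving Kc = 0.0074 for X ∈ (0,1): X = 0.426.

X = 0.426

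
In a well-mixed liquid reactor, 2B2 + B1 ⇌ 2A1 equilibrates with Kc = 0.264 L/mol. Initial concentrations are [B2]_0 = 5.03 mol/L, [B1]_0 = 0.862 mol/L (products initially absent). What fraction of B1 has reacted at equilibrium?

X = 0.645

Let X = conversion of B1; extent ξ = 0.862·X mol/L.
Concentrations: [B2] = 5.03 − 1.72X; [B1] = 0.862 − 0.862X; [A1] = 1.72X.
Kc = [A1]^2 / ([B2]^2 [B1]).
Solving Kc = 0.264 for X ∈ (0,1): X = 0.645.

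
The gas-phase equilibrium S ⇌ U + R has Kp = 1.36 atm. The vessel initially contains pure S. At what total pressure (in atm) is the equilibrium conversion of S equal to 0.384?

P = 7.86 atm

Basis: 1 mol S initially; let X = conversion of S. Extent ξ = X.
Mole table: n_S = 1 − X; n_U = X; n_R = X.
Summing: n_T = 1 + X.
Kp = p_U p_R / (p_S) with p_i = (n_i/n_T)·P.
At X = 0.384: the mole-fraction product g(X) = Π y_i^ν_i = 0.173. Since Kp = g(X)·P^{1}, P = (Kp/g)^(1/1) = (1.36/0.173)^(1/1) = 7.86 atm.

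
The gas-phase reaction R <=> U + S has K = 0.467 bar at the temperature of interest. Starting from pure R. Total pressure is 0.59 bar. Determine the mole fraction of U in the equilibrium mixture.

y_U = 0.399

Let X = conversion of R (basis 1 mol R); extent of reaction ξ = X.
At extent ξ: n_R = 1 − X; n_U = X; n_S = X.
n_T = Σnᵢ = 1 + X.
Mole fractions y_i = n_i/n_T; K = p_U p_S / (p_R) with p_i = y_i·P.
Setting this equal to 0.467 bar and taking the physical root (0 < X < 1) gives X = 0.665.
Then n_U = 0.665, n_T = 1.66, so y_U = 0.399.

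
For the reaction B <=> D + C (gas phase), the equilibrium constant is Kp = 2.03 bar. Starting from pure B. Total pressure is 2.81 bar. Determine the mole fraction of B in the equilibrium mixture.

y_B = 0.214

Take 1 mol B as basis and let X be its fractional conversion, so ξ = X.
Species balance: n_B = 1 − X; n_D = X; n_C = X.
Summing: n_T = 1 + X.
y_i = n_i/n_T, p_i = y_i·P. Kp = p_D p_C / (p_B).
Setting this equal to 2.03 bar and taking the physical root (0 < X < 1) gives X = 0.648.
Then n_B = 0.352, n_T = 1.65, so y_B = 0.214.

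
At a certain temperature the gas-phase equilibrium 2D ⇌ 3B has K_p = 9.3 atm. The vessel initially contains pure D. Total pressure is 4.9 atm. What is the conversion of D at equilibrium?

Basis: 1 mol D initially; let X = conversion of D. Extent ξ = 0.5X.
Mole table: n_D = 1 − X; n_B = 1.5X.
Summing: n_T = 1 + 0.5X.
With p_i = (n_i/n_T)P, K_p = p_B^3 / (p_D^2).
Setting this equal to 9.3 atm and taking the physical root (0 < X < 1) gives X = 0.536.

X = 0.536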